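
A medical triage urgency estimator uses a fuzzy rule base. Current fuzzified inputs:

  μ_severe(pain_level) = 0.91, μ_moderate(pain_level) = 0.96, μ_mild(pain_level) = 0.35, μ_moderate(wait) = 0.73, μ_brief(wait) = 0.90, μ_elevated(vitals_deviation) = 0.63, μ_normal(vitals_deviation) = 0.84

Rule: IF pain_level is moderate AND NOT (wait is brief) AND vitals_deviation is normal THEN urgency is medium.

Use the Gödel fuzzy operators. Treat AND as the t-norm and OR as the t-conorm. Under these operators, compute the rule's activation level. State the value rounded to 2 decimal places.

0.10

firing strength: moderate=0.96, ¬brief=1−0.90=0.10, normal=0.84; AND[min(a, b)] → w = 0.10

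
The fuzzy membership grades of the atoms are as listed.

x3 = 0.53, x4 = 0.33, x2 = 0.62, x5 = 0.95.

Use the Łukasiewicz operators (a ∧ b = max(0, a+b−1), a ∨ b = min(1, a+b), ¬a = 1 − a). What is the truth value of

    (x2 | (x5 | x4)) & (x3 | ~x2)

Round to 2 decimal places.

x5 | x4 = min(1, a+b) on (0.95, 0.33) = 1.00
x2 | (x5 | x4) = min(1, a+b) on (0.62, 1.00) = 1.00
~x2 = 1 − 0.62 = 0.38
x3 | ~x2 = min(1, a+b) on (0.53, 0.38) = 0.91
(x2 | (x5 | x4)) & (x3 | ~x2) = max(0, a+b−1) on (1.00, 0.91) = 0.91

0.91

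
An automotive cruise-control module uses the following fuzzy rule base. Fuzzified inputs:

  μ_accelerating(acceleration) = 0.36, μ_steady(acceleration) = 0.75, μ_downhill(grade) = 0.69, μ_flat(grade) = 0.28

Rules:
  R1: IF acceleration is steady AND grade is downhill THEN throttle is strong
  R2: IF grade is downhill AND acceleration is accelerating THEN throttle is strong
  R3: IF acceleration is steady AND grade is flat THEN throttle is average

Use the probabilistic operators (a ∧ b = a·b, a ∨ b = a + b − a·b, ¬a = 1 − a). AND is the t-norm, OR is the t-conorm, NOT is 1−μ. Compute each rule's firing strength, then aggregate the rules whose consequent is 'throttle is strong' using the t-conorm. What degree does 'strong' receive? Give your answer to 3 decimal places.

0.637

R1: steady=0.75, downhill=0.69; AND[a·b] → w = 0.5175
R2: downhill=0.69, accelerating=0.36; AND[a·b] → w = 0.2484
R3: steady=0.75, flat=0.28; AND[a·b] → w = 0.2100
Rules with consequent 'strong': {R1, R2} → strengths 0.5175, 0.2484
Aggregate via t-conorm [a + b − a·b]: 0.6374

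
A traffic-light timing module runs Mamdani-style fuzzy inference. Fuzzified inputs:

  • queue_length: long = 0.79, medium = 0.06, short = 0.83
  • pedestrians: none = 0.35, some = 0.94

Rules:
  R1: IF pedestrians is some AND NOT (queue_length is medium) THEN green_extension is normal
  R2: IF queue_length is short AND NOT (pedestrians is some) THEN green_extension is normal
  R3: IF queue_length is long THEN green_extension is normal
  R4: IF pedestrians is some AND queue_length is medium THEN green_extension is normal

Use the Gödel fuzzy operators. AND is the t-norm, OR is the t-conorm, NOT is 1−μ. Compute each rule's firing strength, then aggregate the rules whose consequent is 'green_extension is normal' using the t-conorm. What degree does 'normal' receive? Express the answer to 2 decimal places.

R1: some=0.94, ¬medium=1−0.06=0.94; AND[min(a, b)] → w = 0.94
R2: short=0.83, ¬some=1−0.94=0.06; AND[min(a, b)] → w = 0.06
R3: long=0.79 → w = 0.79
R4: some=0.94, medium=0.06; AND[min(a, b)] → w = 0.06
Rules with consequent 'normal': {R1, R2, R3, R4} → strengths 0.94, 0.06, 0.79, 0.06
Aggregate via t-conorm [max(a, b)]: 0.94

0.94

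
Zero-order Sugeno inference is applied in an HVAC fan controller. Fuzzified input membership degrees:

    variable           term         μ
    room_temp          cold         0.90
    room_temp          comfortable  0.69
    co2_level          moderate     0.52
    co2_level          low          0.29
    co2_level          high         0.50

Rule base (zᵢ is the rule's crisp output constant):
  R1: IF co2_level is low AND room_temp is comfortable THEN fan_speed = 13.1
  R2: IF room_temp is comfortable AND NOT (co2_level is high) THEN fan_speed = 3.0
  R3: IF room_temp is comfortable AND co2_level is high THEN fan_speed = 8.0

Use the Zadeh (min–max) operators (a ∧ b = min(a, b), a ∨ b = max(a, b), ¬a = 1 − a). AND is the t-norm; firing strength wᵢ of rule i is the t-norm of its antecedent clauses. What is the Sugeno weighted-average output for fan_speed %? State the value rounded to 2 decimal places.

R1 (z=13.1): low=0.29, comfortable=0.69; AND[min(a, b)] → w = 0.29
R2 (z=3.0): comfortable=0.69, ¬high=1−0.50=0.50; AND[min(a, b)] → w = 0.50
R3 (z=8.0): comfortable=0.69, high=0.50; AND[min(a, b)] → w = 0.50
Weighted average = (0.29·13.1 + 0.50·3.0 + 0.50·8.0) / (0.29 + 0.50 + 0.50)
  = 9.2990 / 1.2900 = 7.21

7.21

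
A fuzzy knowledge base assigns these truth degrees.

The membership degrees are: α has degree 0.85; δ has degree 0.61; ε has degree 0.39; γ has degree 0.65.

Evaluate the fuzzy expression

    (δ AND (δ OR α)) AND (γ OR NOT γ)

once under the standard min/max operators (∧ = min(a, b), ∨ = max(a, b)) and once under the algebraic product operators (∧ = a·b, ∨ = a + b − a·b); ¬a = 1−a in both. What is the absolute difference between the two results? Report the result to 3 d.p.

0.166

Under standard min/max:
  δ OR α = max(a, b) on (0.61, 0.85) = 0.85
  δ AND (δ OR α) = min(a, b) on (0.61, 0.85) = 0.61
  NOT γ = 1 − 0.65 = 0.35
  γ OR NOT γ = max(a, b) on (0.65, 0.35) = 0.65
  (δ AND (δ OR α)) AND (γ OR NOT γ) = min(a, b) on (0.61, 0.65) = 0.61
  → value = 0.6100
Under algebraic product:
  δ OR α = a + b − a·b on (0.6100, 0.8500) = 0.9415
  δ AND (δ OR α) = a·b on (0.6100, 0.9415) = 0.5743
  NOT γ = 1 − 0.6500 = 0.3500
  γ OR NOT γ = a + b − a·b on (0.6500, 0.3500) = 0.7725
  (δ AND (δ OR α)) AND (γ OR NOT γ) = a·b on (0.5743, 0.7725) = 0.4437
  → value = 0.4437
|0.6100 − 0.4437| = 0.166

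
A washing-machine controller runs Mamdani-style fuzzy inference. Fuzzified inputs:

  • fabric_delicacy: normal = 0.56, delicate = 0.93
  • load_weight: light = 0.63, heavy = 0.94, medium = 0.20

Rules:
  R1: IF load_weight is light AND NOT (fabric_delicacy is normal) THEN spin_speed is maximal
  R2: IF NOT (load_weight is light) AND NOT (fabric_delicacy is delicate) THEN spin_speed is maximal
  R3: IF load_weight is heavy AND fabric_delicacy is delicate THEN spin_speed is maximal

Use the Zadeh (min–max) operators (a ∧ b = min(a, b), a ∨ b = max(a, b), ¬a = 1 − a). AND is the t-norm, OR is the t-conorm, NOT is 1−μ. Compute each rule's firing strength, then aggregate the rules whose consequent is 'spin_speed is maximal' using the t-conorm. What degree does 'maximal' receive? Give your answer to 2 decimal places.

R1: light=0.63, ¬normal=1−0.56=0.44; AND[min(a, b)] → w = 0.44
R2: ¬light=1−0.63=0.37, ¬delicate=1−0.93=0.07; AND[min(a, b)] → w = 0.07
R3: heavy=0.94, delicate=0.93; AND[min(a, b)] → w = 0.93
Rules with consequent 'maximal': {R1, R2, R3} → strengths 0.44, 0.07, 0.93
Aggregate via t-conorm [max(a, b)]: 0.93

0.93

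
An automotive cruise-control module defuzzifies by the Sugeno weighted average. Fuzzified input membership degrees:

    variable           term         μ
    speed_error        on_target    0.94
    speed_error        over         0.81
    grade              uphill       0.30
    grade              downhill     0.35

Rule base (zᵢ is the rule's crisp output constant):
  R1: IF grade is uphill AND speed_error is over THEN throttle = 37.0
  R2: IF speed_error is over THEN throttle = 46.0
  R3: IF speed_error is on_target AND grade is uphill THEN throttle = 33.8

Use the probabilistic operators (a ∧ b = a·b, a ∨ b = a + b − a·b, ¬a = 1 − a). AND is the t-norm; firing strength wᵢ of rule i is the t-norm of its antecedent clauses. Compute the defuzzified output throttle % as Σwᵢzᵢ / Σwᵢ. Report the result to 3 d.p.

R1 (z=37.0): uphill=0.30, over=0.81; AND[a·b] → w = 0.2430
R2 (z=46.0): over=0.81 → w = 0.8100
R3 (z=33.8): on_target=0.94, uphill=0.30; AND[a·b] → w = 0.2820
Weighted average = (0.2430·37.0 + 0.8100·46.0 + 0.2820·33.8) / (0.2430 + 0.8100 + 0.2820)
  = 55.7826 / 1.3350 = 41.785

41.785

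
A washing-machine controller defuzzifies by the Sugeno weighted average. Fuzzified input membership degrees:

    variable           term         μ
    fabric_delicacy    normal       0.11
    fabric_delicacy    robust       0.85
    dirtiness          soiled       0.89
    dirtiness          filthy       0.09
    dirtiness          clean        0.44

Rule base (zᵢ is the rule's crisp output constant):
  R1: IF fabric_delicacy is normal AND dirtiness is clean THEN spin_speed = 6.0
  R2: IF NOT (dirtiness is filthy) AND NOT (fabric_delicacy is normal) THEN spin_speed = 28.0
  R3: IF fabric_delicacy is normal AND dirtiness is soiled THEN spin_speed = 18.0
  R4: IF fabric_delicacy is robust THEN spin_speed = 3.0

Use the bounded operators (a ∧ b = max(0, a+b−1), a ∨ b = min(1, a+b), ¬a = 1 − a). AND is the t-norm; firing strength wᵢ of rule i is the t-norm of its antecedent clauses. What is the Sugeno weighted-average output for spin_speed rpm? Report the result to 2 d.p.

15.12

R1 (z=6.0): normal=0.11, clean=0.44; AND[max(0, a+b−1)] → w = 0.00
R2 (z=28.0): ¬filthy=1−0.09=0.91, ¬normal=1−0.11=0.89; AND[max(0, a+b−1)] → w = 0.80
R3 (z=18.0): normal=0.11, soiled=0.89; AND[max(0, a+b−1)] → w = 0.00
R4 (z=3.0): robust=0.85 → w = 0.85
Weighted average = (0.00·6.0 + 0.80·28.0 + 0.00·18.0 + 0.85·3.0) / (0.00 + 0.80 + 0.00 + 0.85)
  = 24.9500 / 1.6500 = 15.12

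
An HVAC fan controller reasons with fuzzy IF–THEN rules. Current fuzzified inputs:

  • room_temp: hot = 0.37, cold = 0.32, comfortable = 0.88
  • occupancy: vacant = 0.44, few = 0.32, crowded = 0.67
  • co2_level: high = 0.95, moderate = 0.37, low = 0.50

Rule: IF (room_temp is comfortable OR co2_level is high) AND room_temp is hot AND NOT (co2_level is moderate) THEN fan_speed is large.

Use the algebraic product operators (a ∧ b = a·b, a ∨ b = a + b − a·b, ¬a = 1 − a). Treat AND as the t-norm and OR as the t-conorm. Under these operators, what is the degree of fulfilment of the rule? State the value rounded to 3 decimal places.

firing strength: (comfortable=0.88 OR high=0.95) = 0.9940; AND[a·b] with hot=0.37, ¬moderate=1−0.37=0.63 → w = 0.2317

0.232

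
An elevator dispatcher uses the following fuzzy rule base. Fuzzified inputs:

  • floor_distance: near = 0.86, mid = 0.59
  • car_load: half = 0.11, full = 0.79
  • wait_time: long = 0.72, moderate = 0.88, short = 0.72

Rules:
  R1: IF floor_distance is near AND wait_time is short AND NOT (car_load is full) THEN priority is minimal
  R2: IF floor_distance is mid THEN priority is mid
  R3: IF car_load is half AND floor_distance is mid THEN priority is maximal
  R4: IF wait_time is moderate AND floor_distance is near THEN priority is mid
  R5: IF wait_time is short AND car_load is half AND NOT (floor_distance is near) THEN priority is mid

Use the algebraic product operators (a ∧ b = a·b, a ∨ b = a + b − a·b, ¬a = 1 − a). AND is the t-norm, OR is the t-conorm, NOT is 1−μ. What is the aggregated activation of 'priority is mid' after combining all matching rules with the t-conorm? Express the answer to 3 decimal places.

R1: near=0.86, short=0.72, ¬full=1−0.79=0.21; AND[a·b] → w = 0.1300
R2: mid=0.59 → w = 0.5900
R3: half=0.11, mid=0.59; AND[a·b] → w = 0.0649
R4: moderate=0.88, near=0.86; AND[a·b] → w = 0.7568
R5: short=0.72, half=0.11, ¬near=1−0.86=0.14; AND[a·b] → w = 0.0111
Rules with consequent 'mid': {R2, R4, R5} → strengths 0.5900, 0.7568, 0.0111
Aggregate via t-conorm [a + b − a·b]: 0.9014

0.901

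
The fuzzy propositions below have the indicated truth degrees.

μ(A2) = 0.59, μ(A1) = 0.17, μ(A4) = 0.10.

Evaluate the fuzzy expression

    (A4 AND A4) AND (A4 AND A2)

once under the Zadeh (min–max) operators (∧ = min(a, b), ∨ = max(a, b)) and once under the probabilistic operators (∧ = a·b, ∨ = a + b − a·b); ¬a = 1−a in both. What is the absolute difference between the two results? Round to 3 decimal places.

Under Zadeh (min–max):
  A4 AND A4 = min(a, b) on (0.10, 0.10) = 0.10
  A4 AND A2 = min(a, b) on (0.10, 0.59) = 0.10
  (A4 AND A4) AND (A4 AND A2) = min(a, b) on (0.10, 0.10) = 0.10
  → value = 0.1000
Under probabilistic:
  A4 AND A4 = a·b on (0.1000, 0.1000) = 0.0100
  A4 AND A2 = a·b on (0.1000, 0.5900) = 0.0590
  (A4 AND A4) AND (A4 AND A2) = a·b on (0.0100, 0.0590) = 0.0006
  → value = 0.0006
|0.1000 − 0.0006| = 0.099

0.099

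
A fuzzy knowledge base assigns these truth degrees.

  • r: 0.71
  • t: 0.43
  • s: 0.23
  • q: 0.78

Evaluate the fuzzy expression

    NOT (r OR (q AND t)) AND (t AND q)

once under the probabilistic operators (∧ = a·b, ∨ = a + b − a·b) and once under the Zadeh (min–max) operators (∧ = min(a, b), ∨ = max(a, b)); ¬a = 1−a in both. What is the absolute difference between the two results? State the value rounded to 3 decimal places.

0.225

Under probabilistic:
  q AND t = a·b on (0.7800, 0.4300) = 0.3354
  r OR (q AND t) = a + b − a·b on (0.7100, 0.3354) = 0.8073
  NOT (r OR (q AND t)) = 1 − 0.8073 = 0.1927
  t AND q = a·b on (0.4300, 0.7800) = 0.3354
  NOT (r OR (q AND t)) AND (t AND q) = a·b on (0.1927, 0.3354) = 0.0646
  → value = 0.0646
Under Zadeh (min–max):
  q AND t = min(a, b) on (0.78, 0.43) = 0.43
  r OR (q AND t) = max(a, b) on (0.71, 0.43) = 0.71
  NOT (r OR (q AND t)) = 1 − 0.71 = 0.29
  t AND q = min(a, b) on (0.43, 0.78) = 0.43
  NOT (r OR (q AND t)) AND (t AND q) = min(a, b) on (0.29, 0.43) = 0.29
  → value = 0.2900
|0.0646 − 0.2900| = 0.225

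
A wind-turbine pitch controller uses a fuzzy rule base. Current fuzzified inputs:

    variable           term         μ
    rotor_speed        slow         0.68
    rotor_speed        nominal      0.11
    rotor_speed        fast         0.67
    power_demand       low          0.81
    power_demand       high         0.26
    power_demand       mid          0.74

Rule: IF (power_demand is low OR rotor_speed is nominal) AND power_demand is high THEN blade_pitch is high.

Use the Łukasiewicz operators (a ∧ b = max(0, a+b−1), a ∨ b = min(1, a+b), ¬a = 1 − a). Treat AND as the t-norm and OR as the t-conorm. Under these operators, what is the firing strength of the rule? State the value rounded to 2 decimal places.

firing strength: (low=0.81 OR nominal=0.11) = 0.92; AND[max(0, a+b−1)] with high=0.26 → w = 0.18

0.18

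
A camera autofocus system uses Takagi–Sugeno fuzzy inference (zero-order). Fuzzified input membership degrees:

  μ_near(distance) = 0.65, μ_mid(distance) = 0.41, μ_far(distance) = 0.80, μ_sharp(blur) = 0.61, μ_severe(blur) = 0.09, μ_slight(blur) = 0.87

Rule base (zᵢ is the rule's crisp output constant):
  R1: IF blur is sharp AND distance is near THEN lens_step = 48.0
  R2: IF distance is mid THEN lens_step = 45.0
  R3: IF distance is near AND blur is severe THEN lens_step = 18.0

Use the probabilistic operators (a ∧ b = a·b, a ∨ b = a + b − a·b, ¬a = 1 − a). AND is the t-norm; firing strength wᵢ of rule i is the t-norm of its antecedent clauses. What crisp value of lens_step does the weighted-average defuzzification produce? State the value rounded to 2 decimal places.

R1 (z=48.0): sharp=0.61, near=0.65; AND[a·b] → w = 0.3965
R2 (z=45.0): mid=0.41 → w = 0.4100
R3 (z=18.0): near=0.65, severe=0.09; AND[a·b] → w = 0.0585
Weighted average = (0.3965·48.0 + 0.4100·45.0 + 0.0585·18.0) / (0.3965 + 0.4100 + 0.0585)
  = 38.5350 / 0.8650 = 44.55

44.55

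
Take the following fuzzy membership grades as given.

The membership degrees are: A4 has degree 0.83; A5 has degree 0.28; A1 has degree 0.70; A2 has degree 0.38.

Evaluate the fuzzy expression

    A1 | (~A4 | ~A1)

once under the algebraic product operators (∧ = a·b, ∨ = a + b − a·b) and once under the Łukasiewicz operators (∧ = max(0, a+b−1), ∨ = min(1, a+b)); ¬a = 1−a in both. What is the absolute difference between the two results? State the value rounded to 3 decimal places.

0.174

Under algebraic product:
  ~A4 = 1 − 0.8300 = 0.1700
  ~A1 = 1 − 0.7000 = 0.3000
  ~A4 | ~A1 = a + b − a·b on (0.1700, 0.3000) = 0.4190
  A1 | (~A4 | ~A1) = a + b − a·b on (0.7000, 0.4190) = 0.8257
  → value = 0.8257
Under Łukasiewicz:
  ~A4 = 1 − 0.83 = 0.17
  ~A1 = 1 − 0.70 = 0.30
  ~A4 | ~A1 = min(1, a+b) on (0.17, 0.30) = 0.47
  A1 | (~A4 | ~A1) = min(1, a+b) on (0.70, 0.47) = 1.00
  → value = 1.0000
|0.8257 − 1.0000| = 0.174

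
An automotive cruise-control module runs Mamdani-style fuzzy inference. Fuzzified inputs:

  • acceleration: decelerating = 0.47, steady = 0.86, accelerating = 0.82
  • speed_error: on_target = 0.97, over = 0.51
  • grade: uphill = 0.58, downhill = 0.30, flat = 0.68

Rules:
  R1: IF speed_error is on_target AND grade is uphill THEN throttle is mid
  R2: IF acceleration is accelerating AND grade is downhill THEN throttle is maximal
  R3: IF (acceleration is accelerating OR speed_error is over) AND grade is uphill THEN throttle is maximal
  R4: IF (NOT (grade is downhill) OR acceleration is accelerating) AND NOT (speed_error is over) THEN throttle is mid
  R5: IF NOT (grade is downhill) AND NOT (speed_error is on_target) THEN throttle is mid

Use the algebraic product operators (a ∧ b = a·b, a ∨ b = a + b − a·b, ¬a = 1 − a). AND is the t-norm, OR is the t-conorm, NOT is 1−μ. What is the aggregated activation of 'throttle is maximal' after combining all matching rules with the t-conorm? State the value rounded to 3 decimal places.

R1: on_target=0.97, uphill=0.58; AND[a·b] → w = 0.5626
R2: accelerating=0.82, downhill=0.30; AND[a·b] → w = 0.2460
R3: (accelerating=0.82 OR over=0.51) = 0.9118; AND[a·b] with uphill=0.58 → w = 0.5288
R4: (¬downhill=1−0.30=0.70 OR accelerating=0.82) = 0.9460; AND[a·b] with ¬over=1−0.51=0.49 → w = 0.4635
R5: ¬downhill=1−0.30=0.70, ¬on_target=1−0.97=0.03; AND[a·b] → w = 0.0210
Rules with consequent 'maximal': {R2, R3} → strengths 0.2460, 0.5288
Aggregate via t-conorm [a + b − a·b]: 0.6447

0.645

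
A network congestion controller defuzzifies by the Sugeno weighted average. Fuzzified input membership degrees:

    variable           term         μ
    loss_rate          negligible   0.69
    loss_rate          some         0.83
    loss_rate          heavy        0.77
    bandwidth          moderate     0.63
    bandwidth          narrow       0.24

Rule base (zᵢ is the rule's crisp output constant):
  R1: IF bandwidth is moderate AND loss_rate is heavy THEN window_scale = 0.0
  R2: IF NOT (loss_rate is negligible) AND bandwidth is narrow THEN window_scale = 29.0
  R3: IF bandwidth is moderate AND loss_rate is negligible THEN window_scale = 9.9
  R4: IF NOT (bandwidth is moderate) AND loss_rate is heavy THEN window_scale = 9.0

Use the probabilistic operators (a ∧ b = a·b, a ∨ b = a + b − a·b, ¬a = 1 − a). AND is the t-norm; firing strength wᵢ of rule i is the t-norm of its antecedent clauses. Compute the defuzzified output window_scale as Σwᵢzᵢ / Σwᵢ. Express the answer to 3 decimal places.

R1 (z=0.0): moderate=0.63, heavy=0.77; AND[a·b] → w = 0.4851
R2 (z=29.0): ¬negligible=1−0.69=0.31, narrow=0.24; AND[a·b] → w = 0.0744
R3 (z=9.9): moderate=0.63, negligible=0.69; AND[a·b] → w = 0.4347
R4 (z=9.0): ¬moderate=1−0.63=0.37, heavy=0.77; AND[a·b] → w = 0.2849
Weighted average = (0.4851·0.0 + 0.0744·29.0 + 0.4347·9.9 + 0.2849·9.0) / (0.4851 + 0.0744 + 0.4347 + 0.2849)
  = 9.0252 / 1.2791 = 7.056

7.056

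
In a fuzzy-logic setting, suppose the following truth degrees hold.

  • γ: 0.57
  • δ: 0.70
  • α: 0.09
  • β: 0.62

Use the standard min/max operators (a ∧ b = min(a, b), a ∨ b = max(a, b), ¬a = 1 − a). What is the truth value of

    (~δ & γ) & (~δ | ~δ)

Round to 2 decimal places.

~δ = 1 − 0.70 = 0.30
~δ & γ = min(a, b) on (0.30, 0.57) = 0.30
~δ = 1 − 0.70 = 0.30
~δ = 1 − 0.70 = 0.30
~δ | ~δ = max(a, b) on (0.30, 0.30) = 0.30
(~δ & γ) & (~δ | ~δ) = min(a, b) on (0.30, 0.30) = 0.30

0.30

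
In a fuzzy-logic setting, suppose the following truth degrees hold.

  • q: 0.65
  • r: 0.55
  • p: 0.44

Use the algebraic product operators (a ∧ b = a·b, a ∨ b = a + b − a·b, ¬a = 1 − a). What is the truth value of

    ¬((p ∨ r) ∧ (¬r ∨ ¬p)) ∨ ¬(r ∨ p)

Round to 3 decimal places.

p ∨ r = a + b − a·b on (0.4400, 0.5500) = 0.7480
¬r = 1 − 0.5500 = 0.4500
¬p = 1 − 0.4400 = 0.5600
¬r ∨ ¬p = a + b − a·b on (0.4500, 0.5600) = 0.7580
(p ∨ r) ∧ (¬r ∨ ¬p) = a·b on (0.7480, 0.7580) = 0.5670
¬((p ∨ r) ∧ (¬r ∨ ¬p)) = 1 − 0.5670 = 0.4330
r ∨ p = a + b − a·b on (0.5500, 0.4400) = 0.7480
¬(r ∨ p) = 1 − 0.7480 = 0.2520
¬((p ∨ r) ∧ (¬r ∨ ¬p)) ∨ ¬(r ∨ p) = a + b − a·b on (0.4330, 0.2520) = 0.5759

0.576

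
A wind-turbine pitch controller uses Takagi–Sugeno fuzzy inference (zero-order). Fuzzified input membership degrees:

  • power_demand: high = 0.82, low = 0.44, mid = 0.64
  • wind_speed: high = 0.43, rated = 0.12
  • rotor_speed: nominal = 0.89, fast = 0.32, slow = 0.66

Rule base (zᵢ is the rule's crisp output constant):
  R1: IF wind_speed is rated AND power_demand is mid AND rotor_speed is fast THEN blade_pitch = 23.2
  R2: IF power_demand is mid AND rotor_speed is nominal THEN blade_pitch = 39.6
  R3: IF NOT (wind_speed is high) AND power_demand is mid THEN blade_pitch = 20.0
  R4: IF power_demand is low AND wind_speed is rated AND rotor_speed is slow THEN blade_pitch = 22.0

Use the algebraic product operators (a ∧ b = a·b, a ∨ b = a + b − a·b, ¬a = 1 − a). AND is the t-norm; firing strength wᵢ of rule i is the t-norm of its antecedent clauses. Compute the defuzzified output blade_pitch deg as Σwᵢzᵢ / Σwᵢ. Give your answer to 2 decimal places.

31.38

R1 (z=23.2): rated=0.12, mid=0.64, fast=0.32; AND[a·b] → w = 0.0246
R2 (z=39.6): mid=0.64, nominal=0.89; AND[a·b] → w = 0.5696
R3 (z=20.0): ¬high=1−0.43=0.57, mid=0.64; AND[a·b] → w = 0.3648
R4 (z=22.0): low=0.44, rated=0.12, slow=0.66; AND[a·b] → w = 0.0348
Weighted average = (0.0246·23.2 + 0.5696·39.6 + 0.3648·20.0 + 0.0348·22.0) / (0.0246 + 0.5696 + 0.3648 + 0.0348)
  = 31.1890 / 0.9938 = 31.38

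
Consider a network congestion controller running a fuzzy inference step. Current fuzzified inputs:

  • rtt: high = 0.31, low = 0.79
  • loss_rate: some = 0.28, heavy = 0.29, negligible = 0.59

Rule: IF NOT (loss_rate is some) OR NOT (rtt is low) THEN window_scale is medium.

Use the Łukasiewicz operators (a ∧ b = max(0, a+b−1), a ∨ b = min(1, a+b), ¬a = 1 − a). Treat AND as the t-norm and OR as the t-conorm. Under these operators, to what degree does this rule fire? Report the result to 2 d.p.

0.93

firing strength: ¬some=1−0.28=0.72, ¬low=1−0.79=0.21; OR[min(1, a+b)] → w = 0.93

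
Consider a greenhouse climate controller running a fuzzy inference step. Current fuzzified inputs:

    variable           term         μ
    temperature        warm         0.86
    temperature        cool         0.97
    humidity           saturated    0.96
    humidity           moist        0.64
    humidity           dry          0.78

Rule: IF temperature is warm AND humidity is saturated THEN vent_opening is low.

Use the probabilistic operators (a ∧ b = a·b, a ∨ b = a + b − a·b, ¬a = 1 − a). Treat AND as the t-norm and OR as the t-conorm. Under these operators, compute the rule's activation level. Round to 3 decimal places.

0.826

firing strength: warm=0.86, saturated=0.96; AND[a·b] → w = 0.8256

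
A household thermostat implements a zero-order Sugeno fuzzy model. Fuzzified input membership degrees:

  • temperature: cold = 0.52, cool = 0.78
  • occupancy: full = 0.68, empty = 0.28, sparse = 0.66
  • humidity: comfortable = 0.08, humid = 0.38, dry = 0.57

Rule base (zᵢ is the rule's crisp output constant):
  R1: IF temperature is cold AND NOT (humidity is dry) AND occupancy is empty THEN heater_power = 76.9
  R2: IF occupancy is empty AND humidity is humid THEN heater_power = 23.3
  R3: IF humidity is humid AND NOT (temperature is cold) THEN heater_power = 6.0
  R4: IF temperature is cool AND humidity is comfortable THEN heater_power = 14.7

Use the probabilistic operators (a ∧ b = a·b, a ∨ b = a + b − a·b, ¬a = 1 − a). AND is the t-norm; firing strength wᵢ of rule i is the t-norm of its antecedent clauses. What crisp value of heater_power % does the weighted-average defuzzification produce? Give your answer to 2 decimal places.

22.49

R1 (z=76.9): cold=0.52, ¬dry=1−0.57=0.43, empty=0.28; AND[a·b] → w = 0.0626
R2 (z=23.3): empty=0.28, humid=0.38; AND[a·b] → w = 0.1064
R3 (z=6.0): humid=0.38, ¬cold=1−0.52=0.48; AND[a·b] → w = 0.1824
R4 (z=14.7): cool=0.78, comfortable=0.08; AND[a·b] → w = 0.0624
Weighted average = (0.0626·76.9 + 0.1064·23.3 + 0.1824·6.0 + 0.0624·14.7) / (0.0626 + 0.1064 + 0.1824 + 0.0624)
  = 9.3054 / 0.4138 = 22.49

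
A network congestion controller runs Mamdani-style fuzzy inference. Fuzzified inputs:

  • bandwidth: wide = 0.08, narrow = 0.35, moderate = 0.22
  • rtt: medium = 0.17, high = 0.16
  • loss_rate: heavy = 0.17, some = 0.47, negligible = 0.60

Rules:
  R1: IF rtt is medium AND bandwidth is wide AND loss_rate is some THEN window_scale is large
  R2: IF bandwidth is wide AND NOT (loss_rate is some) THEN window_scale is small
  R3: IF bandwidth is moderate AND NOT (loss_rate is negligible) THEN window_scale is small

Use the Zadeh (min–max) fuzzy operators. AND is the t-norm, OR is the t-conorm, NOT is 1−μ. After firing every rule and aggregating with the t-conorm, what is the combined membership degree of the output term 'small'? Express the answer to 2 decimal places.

R1: medium=0.17, wide=0.08, some=0.47; AND[min(a, b)] → w = 0.08
R2: wide=0.08, ¬some=1−0.47=0.53; AND[min(a, b)] → w = 0.08
R3: moderate=0.22, ¬negligible=1−0.60=0.40; AND[min(a, b)] → w = 0.22
Rules with consequent 'small': {R2, R3} → strengths 0.08, 0.22
Aggregate via t-conorm [max(a, b)]: 0.22

0.22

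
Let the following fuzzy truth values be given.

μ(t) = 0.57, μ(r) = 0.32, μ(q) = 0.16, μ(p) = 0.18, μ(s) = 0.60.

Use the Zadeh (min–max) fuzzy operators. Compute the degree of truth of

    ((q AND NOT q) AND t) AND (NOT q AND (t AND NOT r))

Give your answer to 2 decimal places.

0.16

NOT q = 1 − 0.16 = 0.84
q AND NOT q = min(a, b) on (0.16, 0.84) = 0.16
(q AND NOT q) AND t = min(a, b) on (0.16, 0.57) = 0.16
NOT q = 1 − 0.16 = 0.84
NOT r = 1 − 0.32 = 0.68
t AND NOT r = min(a, b) on (0.57, 0.68) = 0.57
NOT q AND (t AND NOT r) = min(a, b) on (0.84, 0.57) = 0.57
((q AND NOT q) AND t) AND (NOT q AND (t AND NOT r)) = min(a, b) on (0.16, 0.57) = 0.16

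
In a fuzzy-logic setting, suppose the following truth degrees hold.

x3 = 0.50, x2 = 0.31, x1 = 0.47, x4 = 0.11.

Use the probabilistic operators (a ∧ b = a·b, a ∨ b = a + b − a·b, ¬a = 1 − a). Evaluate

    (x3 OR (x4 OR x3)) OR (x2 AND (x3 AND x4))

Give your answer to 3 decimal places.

0.781

x4 OR x3 = a + b − a·b on (0.1100, 0.5000) = 0.5550
x3 OR (x4 OR x3) = a + b − a·b on (0.5000, 0.5550) = 0.7775
x3 AND x4 = a·b on (0.5000, 0.1100) = 0.0550
x2 AND (x3 AND x4) = a·b on (0.3100, 0.0550) = 0.0170
(x3 OR (x4 OR x3)) OR (x2 AND (x3 AND x4)) = a + b − a·b on (0.7775, 0.0170) = 0.7813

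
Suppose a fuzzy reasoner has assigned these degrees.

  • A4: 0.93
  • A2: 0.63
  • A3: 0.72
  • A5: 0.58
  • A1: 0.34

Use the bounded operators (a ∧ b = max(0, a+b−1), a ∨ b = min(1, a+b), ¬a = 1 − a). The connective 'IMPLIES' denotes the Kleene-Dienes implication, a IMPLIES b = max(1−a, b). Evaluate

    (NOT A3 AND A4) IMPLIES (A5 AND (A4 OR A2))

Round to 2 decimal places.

NOT A3 = 1 − 0.72 = 0.28
NOT A3 AND A4 = max(0, a+b−1) on (0.28, 0.93) = 0.21
A4 OR A2 = min(1, a+b) on (0.93, 0.63) = 1.00
A5 AND (A4 OR A2) = max(0, a+b−1) on (0.58, 1.00) = 0.58
(NOT A3 AND A4) IMPLIES (A5 AND (A4 OR A2))  [Kleene-Dienes: max(1−a, b)] with a=0.21, b=0.58 → 0.79

0.79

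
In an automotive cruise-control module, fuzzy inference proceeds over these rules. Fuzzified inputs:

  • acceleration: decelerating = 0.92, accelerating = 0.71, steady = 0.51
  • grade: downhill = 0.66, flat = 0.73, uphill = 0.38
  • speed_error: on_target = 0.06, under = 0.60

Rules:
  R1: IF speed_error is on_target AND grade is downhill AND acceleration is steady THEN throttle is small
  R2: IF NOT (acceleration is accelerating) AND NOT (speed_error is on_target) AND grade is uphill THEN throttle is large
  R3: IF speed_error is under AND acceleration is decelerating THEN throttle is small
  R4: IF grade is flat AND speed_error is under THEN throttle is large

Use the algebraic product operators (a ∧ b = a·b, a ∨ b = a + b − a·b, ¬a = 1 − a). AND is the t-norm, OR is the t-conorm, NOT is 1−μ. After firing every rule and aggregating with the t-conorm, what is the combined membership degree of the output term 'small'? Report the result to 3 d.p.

R1: on_target=0.06, downhill=0.66, steady=0.51; AND[a·b] → w = 0.0202
R2: ¬accelerating=1−0.71=0.29, ¬on_target=1−0.06=0.94, uphill=0.38; AND[a·b] → w = 0.1036
R3: under=0.60, decelerating=0.92; AND[a·b] → w = 0.5520
R4: flat=0.73, under=0.60; AND[a·b] → w = 0.4380
Rules with consequent 'small': {R1, R3} → strengths 0.0202, 0.5520
Aggregate via t-conorm [a + b − a·b]: 0.5610

0.561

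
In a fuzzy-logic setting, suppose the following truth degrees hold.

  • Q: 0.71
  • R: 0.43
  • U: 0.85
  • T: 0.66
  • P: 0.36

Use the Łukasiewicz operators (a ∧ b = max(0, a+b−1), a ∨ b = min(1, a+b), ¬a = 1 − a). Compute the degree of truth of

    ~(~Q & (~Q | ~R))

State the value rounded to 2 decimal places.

0.85

~Q = 1 − 0.71 = 0.29
~Q = 1 − 0.71 = 0.29
~R = 1 − 0.43 = 0.57
~Q | ~R = min(1, a+b) on (0.29, 0.57) = 0.86
~Q & (~Q | ~R) = max(0, a+b−1) on (0.29, 0.86) = 0.15
~(~Q & (~Q | ~R)) = 1 − 0.15 = 0.85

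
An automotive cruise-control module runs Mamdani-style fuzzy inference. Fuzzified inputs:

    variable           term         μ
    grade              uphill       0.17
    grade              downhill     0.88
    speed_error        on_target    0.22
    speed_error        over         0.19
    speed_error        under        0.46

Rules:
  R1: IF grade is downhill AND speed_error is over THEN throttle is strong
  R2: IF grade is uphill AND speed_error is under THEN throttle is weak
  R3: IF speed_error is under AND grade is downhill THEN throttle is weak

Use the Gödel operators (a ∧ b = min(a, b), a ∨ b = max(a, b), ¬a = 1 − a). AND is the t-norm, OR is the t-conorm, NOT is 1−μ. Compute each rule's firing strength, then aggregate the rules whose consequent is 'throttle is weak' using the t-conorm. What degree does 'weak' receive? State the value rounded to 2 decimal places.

R1: downhill=0.88, over=0.19; AND[min(a, b)] → w = 0.19
R2: uphill=0.17, under=0.46; AND[min(a, b)] → w = 0.17
R3: under=0.46, downhill=0.88; AND[min(a, b)] → w = 0.46
Rules with consequent 'weak': {R2, R3} → strengths 0.17, 0.46
Aggregate via t-conorm [max(a, b)]: 0.46

0.46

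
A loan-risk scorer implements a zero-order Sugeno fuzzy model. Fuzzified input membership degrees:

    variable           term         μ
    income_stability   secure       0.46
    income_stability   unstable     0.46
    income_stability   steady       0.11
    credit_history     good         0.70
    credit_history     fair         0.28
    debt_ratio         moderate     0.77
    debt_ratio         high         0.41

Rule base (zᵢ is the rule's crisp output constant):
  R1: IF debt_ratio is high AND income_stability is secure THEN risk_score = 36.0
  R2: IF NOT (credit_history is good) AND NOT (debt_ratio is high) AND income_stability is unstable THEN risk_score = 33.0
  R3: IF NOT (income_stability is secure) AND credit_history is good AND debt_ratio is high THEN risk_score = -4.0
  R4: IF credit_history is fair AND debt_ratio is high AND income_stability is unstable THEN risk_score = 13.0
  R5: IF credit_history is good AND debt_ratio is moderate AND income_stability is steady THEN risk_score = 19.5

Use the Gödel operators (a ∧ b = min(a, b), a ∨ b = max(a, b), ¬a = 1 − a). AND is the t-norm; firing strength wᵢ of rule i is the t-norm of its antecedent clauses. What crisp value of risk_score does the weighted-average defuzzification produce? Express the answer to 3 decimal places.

19.076

R1 (z=36.0): high=0.41, secure=0.46; AND[min(a, b)] → w = 0.41
R2 (z=33.0): ¬good=1−0.70=0.30, ¬high=1−0.41=0.59, unstable=0.46; AND[min(a, b)] → w = 0.30
R3 (z=-4.0): ¬secure=1−0.46=0.54, good=0.70, high=0.41; AND[min(a, b)] → w = 0.41
R4 (z=13.0): fair=0.28, high=0.41, unstable=0.46; AND[min(a, b)] → w = 0.28
R5 (z=19.5): good=0.70, moderate=0.77, steady=0.11; AND[min(a, b)] → w = 0.11
Weighted average = (0.41·36.0 + 0.30·33.0 + 0.41·-4.0 + 0.28·13.0 + 0.11·19.5) / (0.41 + 0.30 + 0.41 + 0.28 + 0.11)
  = 28.8050 / 1.5100 = 19.076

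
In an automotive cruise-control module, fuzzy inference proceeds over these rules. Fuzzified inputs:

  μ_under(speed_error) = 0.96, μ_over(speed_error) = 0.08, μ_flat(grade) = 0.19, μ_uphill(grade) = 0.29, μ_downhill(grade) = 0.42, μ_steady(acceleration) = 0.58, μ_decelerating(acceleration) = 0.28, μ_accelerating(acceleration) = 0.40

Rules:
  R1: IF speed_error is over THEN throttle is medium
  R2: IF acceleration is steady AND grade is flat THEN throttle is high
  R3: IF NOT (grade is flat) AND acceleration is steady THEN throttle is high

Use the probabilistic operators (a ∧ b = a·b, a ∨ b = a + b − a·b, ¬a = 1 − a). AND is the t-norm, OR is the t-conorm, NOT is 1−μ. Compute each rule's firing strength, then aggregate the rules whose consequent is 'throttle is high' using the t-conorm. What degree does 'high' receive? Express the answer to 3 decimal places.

0.528

R1: over=0.08 → w = 0.0800
R2: steady=0.58, flat=0.19; AND[a·b] → w = 0.1102
R3: ¬flat=1−0.19=0.81, steady=0.58; AND[a·b] → w = 0.4698
Rules with consequent 'high': {R2, R3} → strengths 0.1102, 0.4698
Aggregate via t-conorm [a + b − a·b]: 0.5282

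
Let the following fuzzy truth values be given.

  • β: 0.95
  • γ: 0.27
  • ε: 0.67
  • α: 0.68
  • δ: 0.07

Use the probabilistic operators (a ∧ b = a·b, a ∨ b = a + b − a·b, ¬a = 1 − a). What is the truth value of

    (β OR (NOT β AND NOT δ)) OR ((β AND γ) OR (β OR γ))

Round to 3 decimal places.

NOT β = 1 − 0.9500 = 0.0500
NOT δ = 1 − 0.0700 = 0.9300
NOT β AND NOT δ = a·b on (0.0500, 0.9300) = 0.0465
β OR (NOT β AND NOT δ) = a + b − a·b on (0.9500, 0.0465) = 0.9523
β AND γ = a·b on (0.9500, 0.2700) = 0.2565
β OR γ = a + b − a·b on (0.9500, 0.2700) = 0.9635
(β AND γ) OR (β OR γ) = a + b − a·b on (0.2565, 0.9635) = 0.9729
(β OR (NOT β AND NOT δ)) OR ((β AND γ) OR (β OR γ)) = a + b − a·b on (0.9523, 0.9729) = 0.9987

0.999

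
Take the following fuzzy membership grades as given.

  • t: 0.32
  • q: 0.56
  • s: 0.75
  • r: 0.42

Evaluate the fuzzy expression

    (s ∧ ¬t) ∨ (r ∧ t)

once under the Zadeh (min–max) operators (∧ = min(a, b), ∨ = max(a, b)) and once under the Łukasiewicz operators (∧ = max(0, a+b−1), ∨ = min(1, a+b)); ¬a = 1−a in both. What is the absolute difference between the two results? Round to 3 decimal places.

0.250

Under Zadeh (min–max):
  ¬t = 1 − 0.32 = 0.68
  s ∧ ¬t = min(a, b) on (0.75, 0.68) = 0.68
  r ∧ t = min(a, b) on (0.42, 0.32) = 0.32
  (s ∧ ¬t) ∨ (r ∧ t) = max(a, b) on (0.68, 0.32) = 0.68
  → value = 0.6800
Under Łukasiewicz:
  ¬t = 1 − 0.32 = 0.68
  s ∧ ¬t = max(0, a+b−1) on (0.75, 0.68) = 0.43
  r ∧ t = max(0, a+b−1) on (0.42, 0.32) = 0.00
  (s ∧ ¬t) ∨ (r ∧ t) = min(1, a+b) on (0.43, 0.00) = 0.43
  → value = 0.4300
|0.6800 − 0.4300| = 0.250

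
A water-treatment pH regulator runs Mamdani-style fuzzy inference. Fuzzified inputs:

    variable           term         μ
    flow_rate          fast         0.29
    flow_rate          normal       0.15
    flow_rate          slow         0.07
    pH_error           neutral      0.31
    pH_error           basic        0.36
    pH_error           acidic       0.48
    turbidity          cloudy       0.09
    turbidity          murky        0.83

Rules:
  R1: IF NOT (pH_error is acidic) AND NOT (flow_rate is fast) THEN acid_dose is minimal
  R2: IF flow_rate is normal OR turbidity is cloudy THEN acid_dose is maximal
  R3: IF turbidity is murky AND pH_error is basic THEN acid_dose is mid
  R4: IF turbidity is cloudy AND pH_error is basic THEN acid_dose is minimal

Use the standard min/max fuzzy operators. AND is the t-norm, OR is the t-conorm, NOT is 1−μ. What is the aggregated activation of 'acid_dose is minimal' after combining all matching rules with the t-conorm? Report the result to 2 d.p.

R1: ¬acidic=1−0.48=0.52, ¬fast=1−0.29=0.71; AND[min(a, b)] → w = 0.52
R2: normal=0.15, cloudy=0.09; OR[max(a, b)] → w = 0.15
R3: murky=0.83, basic=0.36; AND[min(a, b)] → w = 0.36
R4: cloudy=0.09, basic=0.36; AND[min(a, b)] → w = 0.09
Rules with consequent 'minimal': {R1, R4} → strengths 0.52, 0.09
Aggregate via t-conorm [max(a, b)]: 0.52

0.52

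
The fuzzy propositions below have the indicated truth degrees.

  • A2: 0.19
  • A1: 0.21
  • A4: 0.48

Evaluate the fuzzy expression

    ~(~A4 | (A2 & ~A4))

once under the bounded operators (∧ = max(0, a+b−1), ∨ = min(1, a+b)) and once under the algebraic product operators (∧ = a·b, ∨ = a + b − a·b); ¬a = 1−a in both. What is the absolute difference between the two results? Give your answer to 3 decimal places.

0.047

Under bounded:
  ~A4 = 1 − 0.48 = 0.52
  ~A4 = 1 − 0.48 = 0.52
  A2 & ~A4 = max(0, a+b−1) on (0.19, 0.52) = 0.00
  ~A4 | (A2 & ~A4) = min(1, a+b) on (0.52, 0.00) = 0.52
  ~(~A4 | (A2 & ~A4)) = 1 − 0.52 = 0.48
  → value = 0.4800
Under algebraic product:
  ~A4 = 1 − 0.4800 = 0.5200
  ~A4 = 1 − 0.4800 = 0.5200
  A2 & ~A4 = a·b on (0.1900, 0.5200) = 0.0988
  ~A4 | (A2 & ~A4) = a + b − a·b on (0.5200, 0.0988) = 0.5674
  ~(~A4 | (A2 & ~A4)) = 1 − 0.5674 = 0.4326
  → value = 0.4326
|0.4800 − 0.4326| = 0.047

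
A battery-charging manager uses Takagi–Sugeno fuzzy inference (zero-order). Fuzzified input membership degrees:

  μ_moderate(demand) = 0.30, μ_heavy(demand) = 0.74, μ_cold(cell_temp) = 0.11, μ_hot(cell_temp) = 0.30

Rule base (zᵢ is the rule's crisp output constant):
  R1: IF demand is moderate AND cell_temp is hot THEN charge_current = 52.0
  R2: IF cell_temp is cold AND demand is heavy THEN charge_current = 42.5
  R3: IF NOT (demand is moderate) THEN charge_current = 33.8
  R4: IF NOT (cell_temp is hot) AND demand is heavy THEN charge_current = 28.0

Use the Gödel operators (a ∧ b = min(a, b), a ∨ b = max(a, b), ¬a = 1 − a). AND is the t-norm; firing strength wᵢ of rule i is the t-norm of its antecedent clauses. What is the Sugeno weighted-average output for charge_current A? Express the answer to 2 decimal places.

R1 (z=52.0): moderate=0.30, hot=0.30; AND[min(a, b)] → w = 0.30
R2 (z=42.5): cold=0.11, heavy=0.74; AND[min(a, b)] → w = 0.11
R3 (z=33.8): ¬moderate=1−0.30=0.70 → w = 0.70
R4 (z=28.0): ¬hot=1−0.30=0.70, heavy=0.74; AND[min(a, b)] → w = 0.70
Weighted average = (0.30·52.0 + 0.11·42.5 + 0.70·33.8 + 0.70·28.0) / (0.30 + 0.11 + 0.70 + 0.70)
  = 63.5350 / 1.8100 = 35.10

35.10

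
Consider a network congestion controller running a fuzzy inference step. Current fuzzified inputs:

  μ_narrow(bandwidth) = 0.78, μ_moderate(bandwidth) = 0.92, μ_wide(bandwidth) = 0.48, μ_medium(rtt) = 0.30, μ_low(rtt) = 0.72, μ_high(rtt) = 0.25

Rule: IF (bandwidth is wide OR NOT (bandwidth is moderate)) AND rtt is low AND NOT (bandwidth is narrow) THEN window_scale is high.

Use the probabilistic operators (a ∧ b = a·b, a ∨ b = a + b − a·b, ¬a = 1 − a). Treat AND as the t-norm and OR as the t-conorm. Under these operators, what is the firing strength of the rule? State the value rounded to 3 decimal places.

0.083

firing strength: (wide=0.48 OR ¬moderate=1−0.92=0.08) = 0.5216; AND[a·b] with low=0.72, ¬narrow=1−0.78=0.22 → w = 0.0826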